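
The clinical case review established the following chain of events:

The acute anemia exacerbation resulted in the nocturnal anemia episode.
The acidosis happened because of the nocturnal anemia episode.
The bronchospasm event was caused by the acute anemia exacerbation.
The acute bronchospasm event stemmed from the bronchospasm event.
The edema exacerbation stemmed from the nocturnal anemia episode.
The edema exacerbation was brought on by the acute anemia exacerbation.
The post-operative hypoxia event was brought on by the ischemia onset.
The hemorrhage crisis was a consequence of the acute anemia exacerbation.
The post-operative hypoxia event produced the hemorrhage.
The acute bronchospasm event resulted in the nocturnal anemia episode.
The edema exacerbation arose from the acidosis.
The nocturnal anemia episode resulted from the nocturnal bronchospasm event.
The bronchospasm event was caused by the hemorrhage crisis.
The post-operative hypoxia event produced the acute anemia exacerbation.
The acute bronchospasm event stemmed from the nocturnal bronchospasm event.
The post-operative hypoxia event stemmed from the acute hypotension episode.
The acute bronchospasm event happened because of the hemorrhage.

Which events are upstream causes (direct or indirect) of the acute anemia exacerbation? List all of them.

the acute hypotension episode, the ischemia onset, the post-operative hypoxia event

Immediate cause of the acute anemia exacerbation: the post-operative hypoxia event.
Further upstream: the acute hypotension episode, the ischemia onset.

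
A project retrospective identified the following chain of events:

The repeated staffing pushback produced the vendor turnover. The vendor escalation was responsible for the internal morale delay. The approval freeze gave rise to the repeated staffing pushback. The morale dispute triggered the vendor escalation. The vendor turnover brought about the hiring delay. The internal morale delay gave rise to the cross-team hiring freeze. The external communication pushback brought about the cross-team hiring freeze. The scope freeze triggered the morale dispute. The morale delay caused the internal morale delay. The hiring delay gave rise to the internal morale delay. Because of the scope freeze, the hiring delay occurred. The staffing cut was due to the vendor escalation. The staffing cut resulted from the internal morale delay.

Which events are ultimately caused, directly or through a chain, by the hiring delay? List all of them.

the cross-team hiring freeze, the internal morale delay, the staffing cut

Direct effects: the internal morale delay.
2 steps out: the staffing cut, the cross-team hiring freeze.
Not reachable from it: the external communication pushback, the approval freeze, the scope freeze, the repeated staffing pushback, the morale dispute, the morale delay, the vendor turnover, the vendor escalation.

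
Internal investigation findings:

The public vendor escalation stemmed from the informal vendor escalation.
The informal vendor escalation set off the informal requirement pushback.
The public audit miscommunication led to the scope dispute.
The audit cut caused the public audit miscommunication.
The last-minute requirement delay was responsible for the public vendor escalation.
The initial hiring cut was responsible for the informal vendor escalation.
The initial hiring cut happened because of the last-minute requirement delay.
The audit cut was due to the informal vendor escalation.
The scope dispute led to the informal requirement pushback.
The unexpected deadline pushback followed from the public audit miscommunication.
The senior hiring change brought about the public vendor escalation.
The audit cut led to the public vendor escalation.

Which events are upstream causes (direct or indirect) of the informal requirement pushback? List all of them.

Immediate causes of the informal requirement pushback: the informal vendor escalation, the scope dispute.
Further upstream: the last-minute requirement delay, the initial hiring cut, the audit cut, the public audit miscommunication.

the audit cut, the informal vendor escalation, the initial hiring cut, the last-minute requirement delay, the public audit miscommunication, the scope dispute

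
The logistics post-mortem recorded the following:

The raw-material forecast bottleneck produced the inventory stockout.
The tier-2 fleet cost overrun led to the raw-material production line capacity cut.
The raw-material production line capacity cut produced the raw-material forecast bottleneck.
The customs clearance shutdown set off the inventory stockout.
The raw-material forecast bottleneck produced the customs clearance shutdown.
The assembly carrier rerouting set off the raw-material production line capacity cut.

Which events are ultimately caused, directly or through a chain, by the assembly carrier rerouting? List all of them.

the customs clearance shutdown, the inventory stockout, the raw-material forecast bottleneck, the raw-material production line capacity cut

Direct effects: the raw-material production line capacity cut.
2 steps out: the raw-material forecast bottleneck.
3 steps out: the customs clearance shutdown, the inventory stockout.
Not reachable from it: the tier-2 fleet cost overrun.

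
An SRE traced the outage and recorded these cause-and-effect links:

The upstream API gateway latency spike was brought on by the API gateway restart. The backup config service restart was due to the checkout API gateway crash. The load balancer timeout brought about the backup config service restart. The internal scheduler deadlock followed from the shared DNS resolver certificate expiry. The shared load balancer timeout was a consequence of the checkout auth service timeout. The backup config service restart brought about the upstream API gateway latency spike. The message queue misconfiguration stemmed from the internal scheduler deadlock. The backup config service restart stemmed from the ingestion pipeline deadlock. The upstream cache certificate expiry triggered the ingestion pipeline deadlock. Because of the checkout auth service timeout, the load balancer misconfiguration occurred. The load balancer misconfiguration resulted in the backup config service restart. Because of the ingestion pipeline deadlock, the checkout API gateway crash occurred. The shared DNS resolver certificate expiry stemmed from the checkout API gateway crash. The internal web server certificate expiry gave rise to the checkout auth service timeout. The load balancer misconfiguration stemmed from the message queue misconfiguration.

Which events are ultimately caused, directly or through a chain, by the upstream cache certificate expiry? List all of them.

the backup config service restart, the checkout API gateway crash, the ingestion pipeline deadlock, the internal scheduler deadlock, the load balancer misconfiguration, the message queue misconfiguration, the shared DNS resolver certificate expiry, the upstream API gateway latency spike

Direct effects: the ingestion pipeline deadlock.
2 steps out: the checkout API gateway crash, the backup config service restart.
3 steps out: the shared DNS resolver certificate expiry, the upstream API gateway latency spike.
4 steps out: the internal scheduler deadlock.
5 steps out: the message queue misconfiguration.
6 steps out: the load balancer misconfiguration.
Not reachable from it: the API gateway restart, the internal web server certificate expiry, the checkout auth service timeout, the shared load balancer timeout, the load balancer timeout.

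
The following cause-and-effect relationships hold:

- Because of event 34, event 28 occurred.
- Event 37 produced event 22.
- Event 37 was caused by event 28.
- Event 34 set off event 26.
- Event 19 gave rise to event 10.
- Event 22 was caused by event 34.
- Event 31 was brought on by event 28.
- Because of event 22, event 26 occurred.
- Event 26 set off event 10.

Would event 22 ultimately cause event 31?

No

Event 22 leads to event 26, event 10; event 31 is not among them.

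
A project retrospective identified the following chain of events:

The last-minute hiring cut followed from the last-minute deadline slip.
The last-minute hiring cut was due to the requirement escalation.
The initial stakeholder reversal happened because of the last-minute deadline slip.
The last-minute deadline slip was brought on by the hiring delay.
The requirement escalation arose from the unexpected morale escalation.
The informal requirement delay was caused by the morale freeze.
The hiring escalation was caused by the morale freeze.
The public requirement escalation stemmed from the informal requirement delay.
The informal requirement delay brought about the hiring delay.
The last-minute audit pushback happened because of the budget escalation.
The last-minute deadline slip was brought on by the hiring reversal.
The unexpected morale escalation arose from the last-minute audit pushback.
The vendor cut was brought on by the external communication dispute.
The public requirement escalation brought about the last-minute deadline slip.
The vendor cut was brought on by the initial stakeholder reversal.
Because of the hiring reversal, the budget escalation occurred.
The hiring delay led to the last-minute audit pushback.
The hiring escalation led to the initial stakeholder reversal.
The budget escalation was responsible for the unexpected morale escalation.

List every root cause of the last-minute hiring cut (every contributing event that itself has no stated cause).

Tracing upstream from the last-minute hiring cut: the last-minute hiring cut ← the last-minute deadline slip ← the hiring reversal.
A separate upstream branch: the last-minute hiring cut ← the last-minute deadline slip ← the hiring delay ← the informal requirement delay ← the morale freeze.
Each of those chain origins has no stated cause.

the hiring reversal, the morale freeze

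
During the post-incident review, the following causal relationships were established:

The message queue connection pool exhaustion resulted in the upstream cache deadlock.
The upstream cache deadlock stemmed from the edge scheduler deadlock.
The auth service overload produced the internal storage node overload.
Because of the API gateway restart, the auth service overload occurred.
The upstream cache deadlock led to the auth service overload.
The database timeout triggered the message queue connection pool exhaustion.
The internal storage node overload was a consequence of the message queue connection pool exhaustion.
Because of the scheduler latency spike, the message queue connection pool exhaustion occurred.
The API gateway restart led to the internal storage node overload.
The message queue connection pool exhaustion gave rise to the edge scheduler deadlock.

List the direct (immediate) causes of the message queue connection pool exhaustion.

the database timeout, the scheduler latency spike → the message queue connection pool exhaustion with nothing further upstream stated.

the database timeout, the scheduler latency spike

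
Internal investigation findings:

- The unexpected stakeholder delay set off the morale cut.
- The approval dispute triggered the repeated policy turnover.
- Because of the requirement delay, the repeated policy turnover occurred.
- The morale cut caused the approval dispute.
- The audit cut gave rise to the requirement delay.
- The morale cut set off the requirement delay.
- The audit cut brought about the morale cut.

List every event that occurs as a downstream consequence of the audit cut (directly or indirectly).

the approval dispute, the morale cut, the repeated policy turnover, the requirement delay

Direct effects: the morale cut, the requirement delay.
2 steps out: the approval dispute, the repeated policy turnover.
Not reachable from it: the unexpected stakeholder delay.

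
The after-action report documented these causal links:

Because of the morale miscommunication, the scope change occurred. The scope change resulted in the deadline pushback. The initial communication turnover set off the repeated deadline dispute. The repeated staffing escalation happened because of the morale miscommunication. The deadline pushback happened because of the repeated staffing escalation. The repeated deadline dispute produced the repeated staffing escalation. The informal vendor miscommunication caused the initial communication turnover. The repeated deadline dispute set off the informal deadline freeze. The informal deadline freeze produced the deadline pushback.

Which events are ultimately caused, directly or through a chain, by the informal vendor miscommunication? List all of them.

the deadline pushback, the informal deadline freeze, the initial communication turnover, the repeated deadline dispute, the repeated staffing escalation

Direct effects: the initial communication turnover.
2 steps out: the repeated deadline dispute.
3 steps out: the informal deadline freeze, the repeated staffing escalation.
4 steps out: the deadline pushback.
Not reachable from it: the morale miscommunication, the scope change.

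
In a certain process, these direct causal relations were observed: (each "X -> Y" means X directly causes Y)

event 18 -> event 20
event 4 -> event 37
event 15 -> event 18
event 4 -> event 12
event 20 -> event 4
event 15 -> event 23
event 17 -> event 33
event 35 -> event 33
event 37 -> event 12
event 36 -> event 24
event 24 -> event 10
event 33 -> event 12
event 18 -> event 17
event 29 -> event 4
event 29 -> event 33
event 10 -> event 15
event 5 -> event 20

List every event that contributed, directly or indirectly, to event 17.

event 10, event 15, event 18, event 24, event 36

Immediate cause of event 17: event 18.
Further upstream: event 36, event 24, event 10, event 15.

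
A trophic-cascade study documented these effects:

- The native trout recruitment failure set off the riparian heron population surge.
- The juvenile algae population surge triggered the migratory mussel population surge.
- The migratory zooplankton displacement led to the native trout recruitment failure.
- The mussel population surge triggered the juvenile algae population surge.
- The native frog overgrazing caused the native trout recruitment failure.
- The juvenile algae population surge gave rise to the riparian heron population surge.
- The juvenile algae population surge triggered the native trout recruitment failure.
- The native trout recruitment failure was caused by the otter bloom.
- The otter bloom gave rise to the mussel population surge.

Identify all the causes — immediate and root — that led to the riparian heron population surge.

Immediate causes of the riparian heron population surge: the juvenile algae population surge, the native trout recruitment failure.
Further upstream: the otter bloom, the mussel population surge, the native frog overgrazing, the migratory zooplankton displacement.

the juvenile algae population surge, the migratory zooplankton displacement, the mussel population surge, the native frog overgrazing, the native trout recruitment failure, the otter bloom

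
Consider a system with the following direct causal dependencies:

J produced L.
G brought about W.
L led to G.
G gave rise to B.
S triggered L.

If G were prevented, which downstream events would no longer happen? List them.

B, W

Downstream of G: B, W.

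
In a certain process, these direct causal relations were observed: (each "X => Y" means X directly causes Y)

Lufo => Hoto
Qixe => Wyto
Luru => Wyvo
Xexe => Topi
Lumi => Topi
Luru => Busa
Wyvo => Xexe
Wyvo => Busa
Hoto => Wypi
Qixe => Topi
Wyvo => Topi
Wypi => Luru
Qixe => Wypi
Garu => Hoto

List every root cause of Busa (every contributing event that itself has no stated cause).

Tracing upstream from Busa: Busa ← Luru ← Wypi ← Hoto ← Garu.
A separate upstream branch: Busa ← Luru ← Wypi ← Hoto ← Lufo.
A separate upstream branch: Busa ← Luru ← Wypi ← Qixe.
Each of those chain origins has no stated cause.

Garu, Lufo, Qixe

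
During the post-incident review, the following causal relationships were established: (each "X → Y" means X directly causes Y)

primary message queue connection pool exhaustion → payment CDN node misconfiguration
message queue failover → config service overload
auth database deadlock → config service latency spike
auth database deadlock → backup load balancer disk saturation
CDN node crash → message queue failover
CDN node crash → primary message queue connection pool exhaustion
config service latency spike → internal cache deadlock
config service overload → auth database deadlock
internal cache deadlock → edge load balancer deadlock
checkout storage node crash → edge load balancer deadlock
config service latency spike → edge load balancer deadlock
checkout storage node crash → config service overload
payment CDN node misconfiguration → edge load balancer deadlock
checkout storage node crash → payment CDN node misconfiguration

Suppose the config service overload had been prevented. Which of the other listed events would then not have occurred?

the auth database deadlock, the backup load balancer disk saturation, the config service latency spike, the internal cache deadlock

Downstream of the config service overload: the auth database deadlock, the config service latency spike, the backup load balancer disk saturation, the internal cache deadlock, the edge load balancer deadlock.
Of those, still caused via another path: the edge load balancer deadlock.
The remainder have no surviving cause.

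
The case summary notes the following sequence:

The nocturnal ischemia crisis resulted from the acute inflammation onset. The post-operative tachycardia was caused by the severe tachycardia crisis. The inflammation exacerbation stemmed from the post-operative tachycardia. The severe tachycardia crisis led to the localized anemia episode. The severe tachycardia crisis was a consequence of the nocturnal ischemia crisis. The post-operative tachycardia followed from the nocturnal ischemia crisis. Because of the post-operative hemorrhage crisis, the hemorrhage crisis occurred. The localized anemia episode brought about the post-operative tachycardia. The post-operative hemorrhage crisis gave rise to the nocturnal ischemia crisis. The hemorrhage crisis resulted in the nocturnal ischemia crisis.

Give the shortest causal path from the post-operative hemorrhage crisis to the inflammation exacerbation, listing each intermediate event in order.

the post-operative hemorrhage crisis → the nocturnal ischemia crisis → the post-operative tachycardia → the inflammation exacerbation

the post-operative hemorrhage crisis → the nocturnal ischemia crisis
the nocturnal ischemia crisis → the post-operative tachycardia
the post-operative tachycardia → the inflammation exacerbation
Length: 3 steps.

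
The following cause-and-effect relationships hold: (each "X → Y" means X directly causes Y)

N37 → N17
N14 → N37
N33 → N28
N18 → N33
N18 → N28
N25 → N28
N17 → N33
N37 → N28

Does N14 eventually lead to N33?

Yes

There is a causal chain: N14 → N37 → N17 → N33.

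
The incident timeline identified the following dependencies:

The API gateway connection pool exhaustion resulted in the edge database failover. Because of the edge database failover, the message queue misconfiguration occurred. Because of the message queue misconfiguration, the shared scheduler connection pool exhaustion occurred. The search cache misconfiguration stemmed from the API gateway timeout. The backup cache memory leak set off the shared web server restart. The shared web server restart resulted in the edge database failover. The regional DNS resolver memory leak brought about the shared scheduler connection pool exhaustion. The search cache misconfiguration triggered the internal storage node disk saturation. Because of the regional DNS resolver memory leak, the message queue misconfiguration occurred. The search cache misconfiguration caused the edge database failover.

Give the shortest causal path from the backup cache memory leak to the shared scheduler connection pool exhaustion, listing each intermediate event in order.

the backup cache memory leak → the shared web server restart → the edge database failover → the message queue misconfiguration → the shared scheduler connection pool exhaustion

the backup cache memory leak → the shared web server restart
the shared web server restart → the edge database failover
the edge database failover → the message queue misconfiguration
the message queue misconfiguration → the shared scheduler connection pool exhaustion
Length: 4 steps.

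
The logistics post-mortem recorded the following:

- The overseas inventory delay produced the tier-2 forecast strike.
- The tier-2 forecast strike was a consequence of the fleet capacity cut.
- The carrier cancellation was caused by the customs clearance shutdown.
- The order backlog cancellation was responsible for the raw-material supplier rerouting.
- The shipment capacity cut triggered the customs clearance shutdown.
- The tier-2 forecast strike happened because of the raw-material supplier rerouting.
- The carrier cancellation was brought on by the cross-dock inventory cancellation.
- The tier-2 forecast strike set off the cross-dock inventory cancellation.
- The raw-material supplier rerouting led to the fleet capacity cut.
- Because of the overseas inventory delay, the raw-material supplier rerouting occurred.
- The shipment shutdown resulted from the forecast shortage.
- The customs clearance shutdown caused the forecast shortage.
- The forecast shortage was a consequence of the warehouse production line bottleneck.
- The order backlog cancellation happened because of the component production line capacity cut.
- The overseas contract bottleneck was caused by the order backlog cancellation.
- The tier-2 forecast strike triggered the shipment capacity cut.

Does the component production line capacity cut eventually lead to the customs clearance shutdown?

There is a causal chain: the component production line capacity cut → the order backlog cancellation → the raw-material supplier rerouting → the tier-2 forecast strike → the shipment capacity cut → the customs clearance shutdown.

Yes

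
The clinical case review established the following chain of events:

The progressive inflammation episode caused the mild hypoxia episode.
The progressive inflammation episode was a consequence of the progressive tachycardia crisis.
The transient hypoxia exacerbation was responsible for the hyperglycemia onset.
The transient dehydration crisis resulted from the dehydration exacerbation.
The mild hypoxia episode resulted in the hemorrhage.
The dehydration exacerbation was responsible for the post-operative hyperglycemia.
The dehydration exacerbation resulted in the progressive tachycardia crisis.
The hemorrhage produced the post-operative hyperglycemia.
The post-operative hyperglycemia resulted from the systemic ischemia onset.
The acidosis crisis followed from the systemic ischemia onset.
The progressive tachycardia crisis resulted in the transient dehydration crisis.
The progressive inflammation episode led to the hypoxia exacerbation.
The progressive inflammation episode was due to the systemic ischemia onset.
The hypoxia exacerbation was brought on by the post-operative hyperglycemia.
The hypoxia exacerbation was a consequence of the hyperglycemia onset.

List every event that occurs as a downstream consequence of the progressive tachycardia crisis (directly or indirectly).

Direct effects: the progressive inflammation episode, the transient dehydration crisis.
2 steps out: the mild hypoxia episode, the hypoxia exacerbation.
3 steps out: the hemorrhage.
4 steps out: the post-operative hyperglycemia.
Not reachable from it: the dehydration exacerbation, the systemic ischemia onset, the acidosis crisis, the transient hypoxia exacerbation, the hyperglycemia onset.

the hemorrhage, the hypoxia exacerbation, the mild hypoxia episode, the post-operative hyperglycemia, the progressive inflammation episode, the transient dehydration crisis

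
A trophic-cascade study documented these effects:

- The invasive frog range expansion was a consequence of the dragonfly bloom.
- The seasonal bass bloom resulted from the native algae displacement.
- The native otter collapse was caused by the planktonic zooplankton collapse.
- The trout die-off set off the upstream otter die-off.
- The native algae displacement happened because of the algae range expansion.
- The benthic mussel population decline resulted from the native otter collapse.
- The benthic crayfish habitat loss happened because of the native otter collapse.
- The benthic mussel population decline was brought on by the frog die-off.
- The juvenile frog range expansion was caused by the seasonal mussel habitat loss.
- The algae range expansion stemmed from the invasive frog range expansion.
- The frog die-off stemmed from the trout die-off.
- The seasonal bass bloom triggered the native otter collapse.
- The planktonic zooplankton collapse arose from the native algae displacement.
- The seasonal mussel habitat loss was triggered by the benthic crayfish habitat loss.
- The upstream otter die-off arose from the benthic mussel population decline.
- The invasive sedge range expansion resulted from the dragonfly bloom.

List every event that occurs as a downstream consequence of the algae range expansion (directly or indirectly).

Direct effects: the native algae displacement.
2 steps out: the planktonic zooplankton collapse, the seasonal bass bloom.
3 steps out: the native otter collapse.
4 steps out: the benthic crayfish habitat loss, the benthic mussel population decline.
5 steps out: the seasonal mussel habitat loss, the upstream otter die-off.
6 steps out: the juvenile frog range expansion.
Not reachable from it: the dragonfly bloom, the invasive sedge range expansion, the invasive frog range expansion, the trout die-off, the frog die-off.

the benthic crayfish habitat loss, the benthic mussel population decline, the juvenile frog range expansion, the native algae displacement, the native otter collapse, the planktonic zooplankton collapse, the seasonal bass bloom, the seasonal mussel habitat loss, the upstream otter die-off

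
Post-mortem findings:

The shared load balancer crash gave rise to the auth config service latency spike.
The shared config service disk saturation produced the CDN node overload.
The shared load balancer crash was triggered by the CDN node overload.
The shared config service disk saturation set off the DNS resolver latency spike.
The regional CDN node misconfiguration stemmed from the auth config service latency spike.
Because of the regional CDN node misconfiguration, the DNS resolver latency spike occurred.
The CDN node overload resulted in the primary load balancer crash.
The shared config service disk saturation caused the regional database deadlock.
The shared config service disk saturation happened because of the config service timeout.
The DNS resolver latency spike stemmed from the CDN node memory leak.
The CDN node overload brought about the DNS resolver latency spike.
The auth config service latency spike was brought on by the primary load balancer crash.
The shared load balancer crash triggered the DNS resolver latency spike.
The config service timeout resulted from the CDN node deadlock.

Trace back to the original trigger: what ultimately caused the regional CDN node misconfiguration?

Tracing upstream from the regional CDN node misconfiguration: the regional CDN node misconfiguration ← the auth config service latency spike ← the primary load balancer crash ← the CDN node overload ← the shared config service disk saturation ← the config service timeout ← the CDN node deadlock.
The CDN node deadlock has no stated cause, so it is the root.

the CDN node deadlock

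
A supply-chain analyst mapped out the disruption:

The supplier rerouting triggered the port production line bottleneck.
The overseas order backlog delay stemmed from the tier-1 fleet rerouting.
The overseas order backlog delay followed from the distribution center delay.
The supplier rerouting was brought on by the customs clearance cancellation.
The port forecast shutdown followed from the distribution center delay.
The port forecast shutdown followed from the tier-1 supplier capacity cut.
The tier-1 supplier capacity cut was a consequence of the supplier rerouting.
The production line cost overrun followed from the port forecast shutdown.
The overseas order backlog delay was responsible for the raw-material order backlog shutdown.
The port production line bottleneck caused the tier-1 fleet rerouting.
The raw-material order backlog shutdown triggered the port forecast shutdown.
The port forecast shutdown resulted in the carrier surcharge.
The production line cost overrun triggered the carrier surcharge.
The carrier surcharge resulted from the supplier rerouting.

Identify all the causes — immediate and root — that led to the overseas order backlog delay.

Immediate causes of the overseas order backlog delay: the distribution center delay, the tier-1 fleet rerouting.
Further upstream: the customs clearance cancellation, the supplier rerouting, the port production line bottleneck.

the customs clearance cancellation, the distribution center delay, the port production line bottleneck, the supplier rerouting, the tier-1 fleet rerouting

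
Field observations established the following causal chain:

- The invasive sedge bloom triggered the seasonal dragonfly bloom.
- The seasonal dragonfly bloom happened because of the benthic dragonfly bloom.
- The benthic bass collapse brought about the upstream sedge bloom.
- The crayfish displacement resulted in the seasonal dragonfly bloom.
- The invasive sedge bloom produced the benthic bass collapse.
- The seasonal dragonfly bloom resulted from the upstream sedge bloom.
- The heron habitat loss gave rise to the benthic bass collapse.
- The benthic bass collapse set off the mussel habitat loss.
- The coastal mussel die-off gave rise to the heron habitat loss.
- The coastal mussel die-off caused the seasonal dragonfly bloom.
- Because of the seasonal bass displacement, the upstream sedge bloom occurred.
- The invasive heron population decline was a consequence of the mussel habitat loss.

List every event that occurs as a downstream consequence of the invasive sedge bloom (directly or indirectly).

the benthic bass collapse, the invasive heron population decline, the mussel habitat loss, the seasonal dragonfly bloom, the upstream sedge bloom

Direct effects: the benthic bass collapse, the seasonal dragonfly bloom.
2 steps out: the mussel habitat loss, the upstream sedge bloom.
3 steps out: the invasive heron population decline.
Not reachable from it: the coastal mussel die-off, the heron habitat loss, the seasonal bass displacement, the benthic dragonfly bloom, the crayfish displacement.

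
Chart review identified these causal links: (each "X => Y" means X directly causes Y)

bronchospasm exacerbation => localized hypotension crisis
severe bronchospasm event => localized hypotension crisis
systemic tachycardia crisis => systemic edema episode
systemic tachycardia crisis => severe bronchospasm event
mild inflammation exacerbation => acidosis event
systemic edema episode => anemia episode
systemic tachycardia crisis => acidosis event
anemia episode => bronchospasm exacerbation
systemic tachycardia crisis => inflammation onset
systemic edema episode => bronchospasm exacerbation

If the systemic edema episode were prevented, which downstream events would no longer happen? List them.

Downstream of the systemic edema episode: the anemia episode, the bronchospasm exacerbation, the localized hypotension crisis.
Of those, still caused via another path: the localized hypotension crisis.
The remainder have no surviving cause.

the anemia episode, the bronchospasm exacerbation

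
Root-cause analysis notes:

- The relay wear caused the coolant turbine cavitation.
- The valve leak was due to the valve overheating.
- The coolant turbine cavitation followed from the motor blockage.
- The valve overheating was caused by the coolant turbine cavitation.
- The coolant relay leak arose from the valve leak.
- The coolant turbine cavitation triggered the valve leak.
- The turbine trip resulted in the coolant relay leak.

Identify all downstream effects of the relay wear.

the coolant relay leak, the coolant turbine cavitation, the valve leak, the valve overheating

Direct effects: the coolant turbine cavitation.
2 steps out: the valve overheating, the valve leak.
3 steps out: the coolant relay leak.
Not reachable from it: the turbine trip, the motor blockage.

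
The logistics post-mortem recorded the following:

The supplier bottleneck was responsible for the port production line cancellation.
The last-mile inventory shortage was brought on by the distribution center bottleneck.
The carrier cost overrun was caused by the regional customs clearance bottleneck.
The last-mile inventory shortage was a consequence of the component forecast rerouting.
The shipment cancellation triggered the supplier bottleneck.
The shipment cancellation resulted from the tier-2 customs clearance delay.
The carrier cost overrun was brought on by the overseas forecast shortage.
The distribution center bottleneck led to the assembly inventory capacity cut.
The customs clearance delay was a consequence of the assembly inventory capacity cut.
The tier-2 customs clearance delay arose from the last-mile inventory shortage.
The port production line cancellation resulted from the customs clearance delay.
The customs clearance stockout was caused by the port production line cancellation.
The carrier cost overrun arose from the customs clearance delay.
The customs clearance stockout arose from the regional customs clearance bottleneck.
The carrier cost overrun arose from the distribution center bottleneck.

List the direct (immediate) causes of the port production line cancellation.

Upstream contributors include the component forecast rerouting, the distribution center bottleneck, the last-mile inventory shortage, the tier-2 customs clearance delay, the assembly inventory capacity cut, the shipment cancellation, but only the customs clearance delay, the supplier bottleneck feed directly into the port production line cancellation.

the customs clearance delay, the supplier bottleneck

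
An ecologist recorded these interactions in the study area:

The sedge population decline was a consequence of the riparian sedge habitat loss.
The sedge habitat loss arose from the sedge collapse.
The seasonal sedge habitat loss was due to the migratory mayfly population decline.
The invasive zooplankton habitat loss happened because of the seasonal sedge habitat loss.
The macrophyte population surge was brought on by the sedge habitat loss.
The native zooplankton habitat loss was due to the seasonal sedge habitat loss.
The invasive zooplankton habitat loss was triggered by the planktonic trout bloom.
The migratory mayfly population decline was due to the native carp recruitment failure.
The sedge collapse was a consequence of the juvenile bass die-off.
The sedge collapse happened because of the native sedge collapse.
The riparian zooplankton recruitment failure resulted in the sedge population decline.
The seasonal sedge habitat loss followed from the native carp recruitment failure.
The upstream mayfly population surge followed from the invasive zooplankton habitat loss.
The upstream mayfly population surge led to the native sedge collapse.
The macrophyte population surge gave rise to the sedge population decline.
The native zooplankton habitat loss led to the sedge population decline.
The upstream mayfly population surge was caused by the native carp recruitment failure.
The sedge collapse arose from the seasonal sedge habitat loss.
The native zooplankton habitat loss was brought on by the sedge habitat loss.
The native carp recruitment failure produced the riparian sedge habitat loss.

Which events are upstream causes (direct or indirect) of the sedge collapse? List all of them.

Immediate causes of the sedge collapse: the juvenile bass die-off, the seasonal sedge habitat loss, the native sedge collapse.
Further upstream: the planktonic trout bloom, the native carp recruitment failure, the migratory mayfly population decline, the invasive zooplankton habitat loss, the upstream mayfly population surge.

the invasive zooplankton habitat loss, the juvenile bass die-off, the migratory mayfly population decline, the native carp recruitment failure, the native sedge collapse, the planktonic trout bloom, the seasonal sedge habitat loss, the upstream mayfly population surge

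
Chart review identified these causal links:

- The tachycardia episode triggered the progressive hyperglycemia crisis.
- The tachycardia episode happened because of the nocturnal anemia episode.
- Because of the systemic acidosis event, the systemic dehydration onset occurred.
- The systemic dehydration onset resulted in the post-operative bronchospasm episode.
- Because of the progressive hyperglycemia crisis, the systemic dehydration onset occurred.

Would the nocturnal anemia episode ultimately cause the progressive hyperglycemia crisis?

There is a causal chain: the nocturnal anemia episode → the tachycardia episode → the progressive hyperglycemia crisis.

Yes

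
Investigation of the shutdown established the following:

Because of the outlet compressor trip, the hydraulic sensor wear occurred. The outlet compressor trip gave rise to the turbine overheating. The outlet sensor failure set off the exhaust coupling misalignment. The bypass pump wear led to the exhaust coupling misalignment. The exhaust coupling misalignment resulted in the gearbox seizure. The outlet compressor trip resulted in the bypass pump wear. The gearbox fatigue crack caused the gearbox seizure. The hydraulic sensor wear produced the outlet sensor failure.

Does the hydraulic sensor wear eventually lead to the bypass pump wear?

No

The hydraulic sensor wear leads to the outlet sensor failure, the exhaust coupling misalignment, the gearbox seizure; the bypass pump wear is not among them.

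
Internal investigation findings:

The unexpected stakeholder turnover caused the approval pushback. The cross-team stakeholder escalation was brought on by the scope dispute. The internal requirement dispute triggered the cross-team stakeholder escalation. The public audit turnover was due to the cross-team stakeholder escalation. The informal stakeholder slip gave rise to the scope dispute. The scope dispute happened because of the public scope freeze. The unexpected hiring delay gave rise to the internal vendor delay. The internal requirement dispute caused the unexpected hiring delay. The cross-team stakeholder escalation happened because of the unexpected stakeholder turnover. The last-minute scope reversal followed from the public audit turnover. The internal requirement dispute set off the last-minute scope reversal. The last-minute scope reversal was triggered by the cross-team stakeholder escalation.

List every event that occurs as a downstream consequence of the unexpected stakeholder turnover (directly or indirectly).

the approval pushback, the cross-team stakeholder escalation, the last-minute scope reversal, the public audit turnover

Direct effects: the approval pushback, the cross-team stakeholder escalation.
2 steps out: the public audit turnover, the last-minute scope reversal.
Not reachable from it: the internal requirement dispute, the public scope freeze, the unexpected hiring delay, the informal stakeholder slip, the scope dispute, the internal vendor delay.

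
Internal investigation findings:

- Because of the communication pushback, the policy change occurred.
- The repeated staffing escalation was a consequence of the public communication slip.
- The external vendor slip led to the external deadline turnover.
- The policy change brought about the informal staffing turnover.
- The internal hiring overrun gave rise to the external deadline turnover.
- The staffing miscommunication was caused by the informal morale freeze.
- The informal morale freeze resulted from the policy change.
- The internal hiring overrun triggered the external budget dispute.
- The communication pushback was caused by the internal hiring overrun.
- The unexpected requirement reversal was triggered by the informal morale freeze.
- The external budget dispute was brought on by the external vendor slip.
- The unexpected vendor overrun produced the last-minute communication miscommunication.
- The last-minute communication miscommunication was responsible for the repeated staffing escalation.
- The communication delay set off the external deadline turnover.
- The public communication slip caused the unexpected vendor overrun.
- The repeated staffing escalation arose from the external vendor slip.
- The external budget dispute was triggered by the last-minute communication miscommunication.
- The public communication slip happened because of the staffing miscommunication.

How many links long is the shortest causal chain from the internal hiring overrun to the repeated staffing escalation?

6

Shortest chain: the internal hiring overrun → the communication pushback → the policy change → the informal morale freeze → the staffing miscommunication → the public communication slip → the repeated staffing escalation.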